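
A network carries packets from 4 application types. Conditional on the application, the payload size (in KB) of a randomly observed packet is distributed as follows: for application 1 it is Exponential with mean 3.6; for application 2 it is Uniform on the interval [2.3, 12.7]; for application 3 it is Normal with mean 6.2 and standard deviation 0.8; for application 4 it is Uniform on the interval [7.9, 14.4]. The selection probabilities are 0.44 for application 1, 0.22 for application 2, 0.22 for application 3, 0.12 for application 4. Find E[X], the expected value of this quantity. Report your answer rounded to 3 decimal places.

5.936

Component means — 1: 3.6; 2: 7.5; 3: 6.2; 4: 11.15.
E[X] = 0.44·3.6 + 0.22·7.5 + 0.22·6.2 + 0.12·11.15 = 5.936.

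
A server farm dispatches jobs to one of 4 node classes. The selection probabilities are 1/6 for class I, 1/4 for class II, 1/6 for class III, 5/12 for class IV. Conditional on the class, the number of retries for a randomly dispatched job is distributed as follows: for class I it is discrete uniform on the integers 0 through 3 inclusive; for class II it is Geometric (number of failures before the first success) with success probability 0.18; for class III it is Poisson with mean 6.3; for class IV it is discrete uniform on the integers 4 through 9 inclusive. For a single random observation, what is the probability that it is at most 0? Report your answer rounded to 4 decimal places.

Conditional on each class, P(X ≤ 0): I: 0.25; II: 0.18; III: 0.0018363; IV: 0.
By total probability, P(X ≤ 0) = 0.166667·0.25 + 0.25·0.18 + 0.166667·0.0018363 + 0.416667·0 = 0.0869727.

0.0870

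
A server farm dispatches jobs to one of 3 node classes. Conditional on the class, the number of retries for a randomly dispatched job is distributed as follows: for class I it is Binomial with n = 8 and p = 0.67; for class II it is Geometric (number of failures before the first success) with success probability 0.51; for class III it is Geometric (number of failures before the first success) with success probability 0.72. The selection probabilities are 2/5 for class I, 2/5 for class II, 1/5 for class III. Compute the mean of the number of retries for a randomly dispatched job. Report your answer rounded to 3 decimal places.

2.606

Component means — I: 5.36; II: 0.960784; III: 0.388889.
E[X] = 0.4·5.36 + 0.4·0.960784 + 0.2·0.388889 = 2.60609.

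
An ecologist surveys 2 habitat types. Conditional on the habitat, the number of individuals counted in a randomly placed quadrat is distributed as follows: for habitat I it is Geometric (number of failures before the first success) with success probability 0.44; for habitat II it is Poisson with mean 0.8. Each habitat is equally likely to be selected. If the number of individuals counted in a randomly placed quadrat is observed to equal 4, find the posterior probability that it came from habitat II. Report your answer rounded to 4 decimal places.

Likelihoods P(X=4 | ·): I: 0.0432718; II: 0.00766855.
Posterior ∝ prior × likelihood. Numerator for II: 0.5·0.00766855 = 0.00383427.
Normalizing constant: 0.5·0.0432718 + 0.5·0.00766855 = 0.0254702.
P(II | observation) = 0.00383427 / 0.0254702 = 0.15054.

0.1505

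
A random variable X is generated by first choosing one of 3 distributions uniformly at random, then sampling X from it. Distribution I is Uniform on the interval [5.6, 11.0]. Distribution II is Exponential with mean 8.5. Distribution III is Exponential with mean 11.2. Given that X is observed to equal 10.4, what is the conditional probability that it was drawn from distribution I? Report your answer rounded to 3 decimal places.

0.726

Likelihoods f(10.4 | ·): I: 0.185185; II: 0.0346106; III: 0.0352784.
Posterior ∝ prior × likelihood. Numerator for I: 0.333333·0.185185 = 0.0617284.
Normalizing constant: 0.333333·0.185185 + 0.333333·0.0346106 + 0.333333·0.0352784 = 0.0850247.
P(I | observation) = 0.0617284 / 0.0850247 = 0.726005.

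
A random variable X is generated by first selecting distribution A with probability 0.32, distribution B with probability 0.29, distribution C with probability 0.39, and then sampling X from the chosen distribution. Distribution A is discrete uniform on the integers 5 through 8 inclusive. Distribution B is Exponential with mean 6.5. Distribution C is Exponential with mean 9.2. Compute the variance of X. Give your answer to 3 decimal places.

Per component, A: μ=6.5, E[X²]=43.5; B: μ=6.5, E[X²]=84.5; C: μ=9.2, E[X²]=169.28.
E[X] = 0.32·6.5 + 0.29·6.5 + 0.39·9.2 = 7.553.
E[X²] = 0.32·43.5 + 0.29·84.5 + 0.39·169.28 = 104.444.
Var(X) = E[X²] − (E[X])² = 104.444 − 57.0478 = 47.3964.

47.396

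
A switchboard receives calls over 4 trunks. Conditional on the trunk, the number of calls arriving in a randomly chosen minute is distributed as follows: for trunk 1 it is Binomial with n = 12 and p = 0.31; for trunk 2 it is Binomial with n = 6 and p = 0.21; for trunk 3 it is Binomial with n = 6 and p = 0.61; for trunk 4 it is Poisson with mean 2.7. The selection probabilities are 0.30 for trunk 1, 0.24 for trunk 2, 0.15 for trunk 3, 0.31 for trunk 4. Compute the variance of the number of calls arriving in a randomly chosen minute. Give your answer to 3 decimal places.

Per component, 1: μ=3.72, E[X²]=16.4052; 2: μ=1.26, E[X²]=2.583; 3: μ=3.66, E[X²]=14.823; 4: μ=2.7, E[X²]=9.99.
E[X] = 0.3·3.72 + 0.24·1.26 + 0.15·3.66 + 0.31·2.7 = 2.8044.
E[X²] = 0.3·16.4052 + 0.24·2.583 + 0.15·14.823 + 0.31·9.99 = 10.8618.
Var(X) = E[X²] − (E[X])² = 10.8618 − 7.86466 = 2.99717.

2.997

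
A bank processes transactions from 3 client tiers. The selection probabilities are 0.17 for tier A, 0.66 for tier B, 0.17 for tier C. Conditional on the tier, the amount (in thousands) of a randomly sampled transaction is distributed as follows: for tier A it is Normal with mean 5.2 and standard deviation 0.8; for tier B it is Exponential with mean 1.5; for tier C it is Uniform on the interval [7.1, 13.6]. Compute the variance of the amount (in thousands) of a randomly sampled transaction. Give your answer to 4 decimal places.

13.2826

Per component, A: μ=5.2, E[X²]=27.68; B: μ=1.5, E[X²]=4.5; C: μ=10.35, E[X²]=110.643.
E[X] = 0.17·5.2 + 0.66·1.5 + 0.17·10.35 = 3.6335.
E[X²] = 0.17·27.68 + 0.66·4.5 + 0.17·110.643 = 26.485.
Var(X) = E[X²] − (E[X])² = 26.485 − 13.2023 = 13.2826.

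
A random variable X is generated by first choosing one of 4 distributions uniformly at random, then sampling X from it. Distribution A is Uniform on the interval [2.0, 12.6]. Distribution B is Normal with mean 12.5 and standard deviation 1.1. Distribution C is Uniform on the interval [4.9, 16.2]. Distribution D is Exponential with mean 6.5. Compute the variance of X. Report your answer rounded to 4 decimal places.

Per component, A: μ=7.3, E[X²]=62.6533; B: μ=12.5, E[X²]=157.46; C: μ=10.55, E[X²]=121.943; D: μ=6.5, E[X²]=84.5.
E[X] = 0.25·7.3 + 0.25·12.5 + 0.25·10.55 + 0.25·6.5 = 9.2125.
E[X²] = 0.25·62.6533 + 0.25·157.46 + 0.25·121.943 + 0.25·84.5 = 106.639.
Var(X) = E[X²] − (E[X])² = 106.639 − 84.8702 = 21.769.

21.7690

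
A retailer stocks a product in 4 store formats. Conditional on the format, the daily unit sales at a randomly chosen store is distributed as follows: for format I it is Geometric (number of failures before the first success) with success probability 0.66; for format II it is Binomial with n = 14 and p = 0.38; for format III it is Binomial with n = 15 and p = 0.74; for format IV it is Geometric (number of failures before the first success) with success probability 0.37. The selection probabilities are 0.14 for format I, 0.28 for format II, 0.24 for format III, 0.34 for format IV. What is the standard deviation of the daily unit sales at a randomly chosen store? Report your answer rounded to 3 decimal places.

4.327

Per component, I: μ=0.515152, E[X²]=1.04591; II: μ=5.32, E[X²]=31.6008; III: μ=11.1, E[X²]=126.096; IV: μ=1.7027, E[X²]=7.5011.
E[X] = 0.14·0.515152 + 0.28·5.32 + 0.24·11.1 + 0.34·1.7027 = 4.80464.
E[X²] = 0.14·1.04591 + 0.28·31.6008 + 0.24·126.096 + 0.34·7.5011 = 41.8081.
Var(X) = E[X²] − (E[X])² = 41.8081 − 23.0846 = 18.7235.
SD(X) = √18.7235 = 4.32707.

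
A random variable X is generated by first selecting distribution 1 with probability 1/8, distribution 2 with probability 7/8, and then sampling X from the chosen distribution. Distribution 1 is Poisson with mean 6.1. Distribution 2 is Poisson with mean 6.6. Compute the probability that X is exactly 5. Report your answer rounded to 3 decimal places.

0.144

Conditional on each component, P(X = 5): 1: 0.15786; 2: 0.141969.
By total probability, P(X = 5) = 0.125·0.15786 + 0.875·0.141969 = 0.143956.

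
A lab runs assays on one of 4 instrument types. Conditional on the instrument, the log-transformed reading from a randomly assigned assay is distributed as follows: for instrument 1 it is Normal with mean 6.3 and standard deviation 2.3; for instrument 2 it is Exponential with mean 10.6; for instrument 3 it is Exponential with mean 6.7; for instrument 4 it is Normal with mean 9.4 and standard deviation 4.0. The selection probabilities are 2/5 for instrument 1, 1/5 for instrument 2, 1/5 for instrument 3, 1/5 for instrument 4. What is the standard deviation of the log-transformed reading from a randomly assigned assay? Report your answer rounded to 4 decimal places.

6.3233

Per component, 1: μ=6.3, E[X²]=44.98; 2: μ=10.6, E[X²]=224.72; 3: μ=6.7, E[X²]=89.78; 4: μ=9.4, E[X²]=104.36.
E[X] = 0.4·6.3 + 0.2·10.6 + 0.2·6.7 + 0.2·9.4 = 7.86.
E[X²] = 0.4·44.98 + 0.2·224.72 + 0.2·89.78 + 0.2·104.36 = 101.764.
Var(X) = E[X²] − (E[X])² = 101.764 − 61.7796 = 39.9844.
SD(X) = √39.9844 = 6.32332.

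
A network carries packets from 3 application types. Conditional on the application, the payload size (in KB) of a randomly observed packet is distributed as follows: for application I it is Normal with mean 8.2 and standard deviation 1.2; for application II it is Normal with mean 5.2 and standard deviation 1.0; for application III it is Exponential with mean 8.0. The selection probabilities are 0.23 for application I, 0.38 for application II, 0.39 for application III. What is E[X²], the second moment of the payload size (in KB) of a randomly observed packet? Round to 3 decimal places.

For each component E[X²] = Var + (mean)², giving I: 68.68; II: 28.04; III: 128.
Overall E[X²] = 0.23·68.68 + 0.38·28.04 + 0.39·128 = 76.3716.

76.372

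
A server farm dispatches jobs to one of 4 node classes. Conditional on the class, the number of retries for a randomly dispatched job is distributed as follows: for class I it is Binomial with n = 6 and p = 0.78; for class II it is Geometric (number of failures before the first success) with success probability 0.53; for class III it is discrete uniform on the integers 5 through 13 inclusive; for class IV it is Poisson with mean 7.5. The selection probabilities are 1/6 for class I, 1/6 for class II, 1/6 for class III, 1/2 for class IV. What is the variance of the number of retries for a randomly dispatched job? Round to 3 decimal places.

Per component, I: μ=4.68, E[X²]=22.932; II: μ=0.886792, E[X²]=2.45959; III: μ=9, E[X²]=87.6667; IV: μ=7.5, E[X²]=63.75.
E[X] = 0.166667·4.68 + 0.166667·0.886792 + 0.166667·9 + 0.5·7.5 = 6.1778.
E[X²] = 0.166667·22.932 + 0.166667·2.45959 + 0.166667·87.6667 + 0.5·63.75 = 50.718.
Var(X) = E[X²] − (E[X])² = 50.718 − 38.1652 = 12.5528.

12.553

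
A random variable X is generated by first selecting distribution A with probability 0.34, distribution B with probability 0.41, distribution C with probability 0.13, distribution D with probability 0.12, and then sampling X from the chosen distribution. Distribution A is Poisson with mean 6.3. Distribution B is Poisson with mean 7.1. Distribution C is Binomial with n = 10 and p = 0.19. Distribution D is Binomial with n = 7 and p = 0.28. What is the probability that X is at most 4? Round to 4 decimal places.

0.3952

Conditional on each component, P(X ≤ 4): A: 0.246904; B: 0.164063; C: 0.973368; D: 0.9787.
By total probability, P(X ≤ 4) = 0.34·0.246904 + 0.41·0.164063 + 0.13·0.973368 + 0.12·0.9787 = 0.395195.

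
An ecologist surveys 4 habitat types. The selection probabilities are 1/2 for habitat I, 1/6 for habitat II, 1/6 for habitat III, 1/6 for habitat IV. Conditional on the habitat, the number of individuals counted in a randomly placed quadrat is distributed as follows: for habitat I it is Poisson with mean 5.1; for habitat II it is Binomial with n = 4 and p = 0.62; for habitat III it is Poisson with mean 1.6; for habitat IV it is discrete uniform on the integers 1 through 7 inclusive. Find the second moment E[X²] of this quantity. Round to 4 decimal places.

20.7638

For each component E[X²] = Var + (mean)², giving I: 31.11; II: 7.0928; III: 4.16; IV: 20.
Overall E[X²] = 0.5·31.11 + 0.166667·7.0928 + 0.166667·4.16 + 0.166667·20 = 20.7638.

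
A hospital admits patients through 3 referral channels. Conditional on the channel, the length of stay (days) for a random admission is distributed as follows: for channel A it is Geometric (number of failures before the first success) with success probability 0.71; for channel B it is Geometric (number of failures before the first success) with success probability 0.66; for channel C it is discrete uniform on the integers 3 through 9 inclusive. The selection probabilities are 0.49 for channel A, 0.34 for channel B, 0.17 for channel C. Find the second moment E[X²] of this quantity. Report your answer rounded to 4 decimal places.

7.5192

For each component E[X²] = Var + (mean)², giving A: 0.742115; B: 1.04591; C: 40.
Overall E[X²] = 0.49·0.742115 + 0.34·1.04591 + 0.17·40 = 7.51925.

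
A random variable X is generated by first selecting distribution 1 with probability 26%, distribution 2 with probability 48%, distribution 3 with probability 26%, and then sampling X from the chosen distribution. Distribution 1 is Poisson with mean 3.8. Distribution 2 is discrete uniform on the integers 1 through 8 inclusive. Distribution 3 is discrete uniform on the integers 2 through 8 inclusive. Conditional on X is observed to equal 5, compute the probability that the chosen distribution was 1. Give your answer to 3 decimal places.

Likelihoods P(X=5 | ·): 1: 0.147713; 2: 0.125; 3: 0.142857.
Posterior ∝ prior × likelihood. Numerator for 1: 0.26·0.147713 = 0.0384053.
Normalizing constant: 0.26·0.147713 + 0.48·0.125 + 0.26·0.142857 = 0.135548.
P(1 | observation) = 0.0384053 / 0.135548 = 0.283333.

0.283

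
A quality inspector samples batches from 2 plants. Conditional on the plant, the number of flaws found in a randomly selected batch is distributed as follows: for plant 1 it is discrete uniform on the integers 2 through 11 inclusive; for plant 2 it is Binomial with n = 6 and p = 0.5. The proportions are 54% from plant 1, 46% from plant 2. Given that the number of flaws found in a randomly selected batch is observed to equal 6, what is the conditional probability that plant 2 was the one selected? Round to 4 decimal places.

Likelihoods P(X=6 | ·): 1: 0.1; 2: 0.015625.
Posterior ∝ prior × likelihood. Numerator for 2: 0.46·0.015625 = 0.0071875.
Normalizing constant: 0.54·0.1 + 0.46·0.015625 = 0.0611875.
P(2 | observation) = 0.0071875 / 0.0611875 = 0.117467.

0.1175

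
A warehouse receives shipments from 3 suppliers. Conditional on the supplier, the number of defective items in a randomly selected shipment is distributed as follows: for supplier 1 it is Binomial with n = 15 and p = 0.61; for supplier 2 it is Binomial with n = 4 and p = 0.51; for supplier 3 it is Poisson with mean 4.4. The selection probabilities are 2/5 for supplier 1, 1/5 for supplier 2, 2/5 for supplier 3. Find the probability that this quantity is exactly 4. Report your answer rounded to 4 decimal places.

Conditional on each supplier, P(X = 4): 1: 0.00600016; 2: 0.067652; 3: 0.191736.
By total probability, P(X = 4) = 0.4·0.00600016 + 0.2·0.067652 + 0.4·0.191736 = 0.0926249.

0.0926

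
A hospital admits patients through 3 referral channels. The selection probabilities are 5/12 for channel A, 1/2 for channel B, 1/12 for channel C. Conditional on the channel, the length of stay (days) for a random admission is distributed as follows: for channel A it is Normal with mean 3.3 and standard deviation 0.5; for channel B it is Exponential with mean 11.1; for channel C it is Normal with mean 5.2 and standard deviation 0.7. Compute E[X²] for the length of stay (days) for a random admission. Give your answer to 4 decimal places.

130.1458

For each component E[X²] = Var + (mean)², giving A: 11.14; B: 246.42; C: 27.53.
Overall E[X²] = 0.416667·11.14 + 0.5·246.42 + 0.0833333·27.53 = 130.146.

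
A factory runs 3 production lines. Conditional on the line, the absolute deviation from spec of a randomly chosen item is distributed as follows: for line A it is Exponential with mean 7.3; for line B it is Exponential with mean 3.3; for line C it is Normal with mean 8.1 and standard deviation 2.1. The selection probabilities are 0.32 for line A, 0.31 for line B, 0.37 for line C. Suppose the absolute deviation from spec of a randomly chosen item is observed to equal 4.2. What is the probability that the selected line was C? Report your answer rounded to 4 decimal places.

0.1973

Likelihoods f(4.2 | ·): A: 0.0770565; B: 0.0848687; C: 0.0338653.
Posterior ∝ prior × likelihood. Numerator for C: 0.37·0.0338653 = 0.0125301.
Normalizing constant: 0.32·0.0770565 + 0.31·0.0848687 + 0.37·0.0338653 = 0.0634975.
P(C | observation) = 0.0125301 / 0.0634975 = 0.197333.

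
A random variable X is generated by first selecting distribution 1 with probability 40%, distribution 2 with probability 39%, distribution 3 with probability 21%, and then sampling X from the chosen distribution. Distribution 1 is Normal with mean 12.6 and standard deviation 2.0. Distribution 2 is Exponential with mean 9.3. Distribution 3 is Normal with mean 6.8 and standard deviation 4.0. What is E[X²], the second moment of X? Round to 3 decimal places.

145.637

For each component E[X²] = Var + (mean)², giving 1: 162.76; 2: 172.98; 3: 62.24.
Overall E[X²] = 0.4·162.76 + 0.39·172.98 + 0.21·62.24 = 145.637.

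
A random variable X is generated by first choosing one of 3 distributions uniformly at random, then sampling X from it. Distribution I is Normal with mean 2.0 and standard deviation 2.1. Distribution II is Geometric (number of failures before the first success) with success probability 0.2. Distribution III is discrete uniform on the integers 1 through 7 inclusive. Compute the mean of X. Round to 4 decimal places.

3.3333

Component means — I: 2; II: 4; III: 4.
E[X] = 0.333333·2 + 0.333333·4 + 0.333333·4 = 3.33333.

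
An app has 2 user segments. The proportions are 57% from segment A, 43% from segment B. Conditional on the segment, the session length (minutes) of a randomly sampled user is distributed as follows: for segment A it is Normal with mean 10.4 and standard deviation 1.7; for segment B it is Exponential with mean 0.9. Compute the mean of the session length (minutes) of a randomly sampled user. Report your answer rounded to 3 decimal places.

Component means — A: 10.4; B: 0.9.
E[X] = 0.57·10.4 + 0.43·0.9 = 6.315.

6.315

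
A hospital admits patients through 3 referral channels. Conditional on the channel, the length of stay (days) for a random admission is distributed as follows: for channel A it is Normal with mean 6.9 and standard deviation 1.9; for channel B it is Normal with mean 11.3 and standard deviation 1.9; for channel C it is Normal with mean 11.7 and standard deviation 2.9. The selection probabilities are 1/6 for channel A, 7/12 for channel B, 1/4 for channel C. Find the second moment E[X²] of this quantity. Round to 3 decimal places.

121.453

For each component E[X²] = Var + (mean)², giving A: 51.22; B: 131.3; C: 145.3.
Overall E[X²] = 0.166667·51.22 + 0.583333·131.3 + 0.25·145.3 = 121.453.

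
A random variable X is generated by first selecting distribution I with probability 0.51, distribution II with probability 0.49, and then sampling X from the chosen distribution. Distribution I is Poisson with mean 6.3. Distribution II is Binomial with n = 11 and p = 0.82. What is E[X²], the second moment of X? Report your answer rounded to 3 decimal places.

64.117

For each component E[X²] = Var + (mean)², giving I: 45.99; II: 82.984.
Overall E[X²] = 0.51·45.99 + 0.49·82.984 = 64.1171.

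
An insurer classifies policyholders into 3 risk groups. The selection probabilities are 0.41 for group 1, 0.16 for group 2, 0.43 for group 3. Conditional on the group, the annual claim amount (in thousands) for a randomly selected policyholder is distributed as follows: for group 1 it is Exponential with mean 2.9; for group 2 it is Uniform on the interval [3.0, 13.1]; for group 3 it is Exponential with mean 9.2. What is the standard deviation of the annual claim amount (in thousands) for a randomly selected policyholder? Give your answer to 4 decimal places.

Per component, 1: μ=2.9, E[X²]=16.82; 2: μ=8.05, E[X²]=73.3033; 3: μ=9.2, E[X²]=169.28.
E[X] = 0.41·2.9 + 0.16·8.05 + 0.43·9.2 = 6.433.
E[X²] = 0.41·16.82 + 0.16·73.3033 + 0.43·169.28 = 91.4151.
Var(X) = E[X²] − (E[X])² = 91.4151 − 41.3835 = 50.0316.
SD(X) = √50.0316 = 7.07331.

7.0733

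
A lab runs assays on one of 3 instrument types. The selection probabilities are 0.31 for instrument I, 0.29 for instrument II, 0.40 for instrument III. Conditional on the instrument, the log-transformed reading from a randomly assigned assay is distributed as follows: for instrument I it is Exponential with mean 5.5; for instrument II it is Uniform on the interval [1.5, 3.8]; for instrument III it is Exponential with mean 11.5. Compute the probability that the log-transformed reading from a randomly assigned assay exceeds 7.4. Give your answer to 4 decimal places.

0.2909

Conditional on each instrument, P(X > 7.4): I: 0.260421; II: 0; III: 0.525462.
By total probability, P(X > 7.4) = 0.31·0.260421 + 0.29·0 + 0.4·0.525462 = 0.290915.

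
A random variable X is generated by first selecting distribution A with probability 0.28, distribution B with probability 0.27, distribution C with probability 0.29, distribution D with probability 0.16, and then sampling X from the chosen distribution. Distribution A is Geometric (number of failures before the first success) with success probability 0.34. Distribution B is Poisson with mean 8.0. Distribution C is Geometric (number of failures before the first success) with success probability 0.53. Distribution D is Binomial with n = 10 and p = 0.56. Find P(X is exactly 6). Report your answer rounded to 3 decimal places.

Conditional on each component, P(X = 6): A: 0.0281023; B: 0.122138; C: 0.00571298; D: 0.242749.
By total probability, P(X = 6) = 0.28·0.0281023 + 0.27·0.122138 + 0.29·0.00571298 + 0.16·0.242749 = 0.0813426.

0.081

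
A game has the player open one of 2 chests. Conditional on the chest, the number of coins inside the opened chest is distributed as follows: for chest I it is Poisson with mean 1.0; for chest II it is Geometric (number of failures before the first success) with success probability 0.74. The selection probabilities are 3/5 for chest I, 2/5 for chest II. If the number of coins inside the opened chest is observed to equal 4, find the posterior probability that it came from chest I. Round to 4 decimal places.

Likelihoods P(X=4 | ·): I: 0.0153283; II: 0.00338162.
Posterior ∝ prior × likelihood. Numerator for I: 0.6·0.0153283 = 0.00919699.
Normalizing constant: 0.6·0.0153283 + 0.4·0.00338162 = 0.0105496.
P(I | observation) = 0.00919699 / 0.0105496 = 0.871782.

0.8718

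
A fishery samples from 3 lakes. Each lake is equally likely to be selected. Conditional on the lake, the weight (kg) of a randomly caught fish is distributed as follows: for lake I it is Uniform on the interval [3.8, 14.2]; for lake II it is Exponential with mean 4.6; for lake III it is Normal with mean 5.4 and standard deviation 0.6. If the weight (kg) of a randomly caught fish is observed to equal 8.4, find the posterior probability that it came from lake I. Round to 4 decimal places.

Likelihoods f(8.4 | ·): I: 0.0961538; II: 0.0350092; III: 2.47787e-06.
Posterior ∝ prior × likelihood. Numerator for I: 0.333333·0.0961538 = 0.0320513.
Normalizing constant: 0.333333·0.0961538 + 0.333333·0.0350092 + 0.333333·2.47787e-06 = 0.0437219.
P(I | observation) = 0.0320513 / 0.0437219 = 0.733072.

0.7331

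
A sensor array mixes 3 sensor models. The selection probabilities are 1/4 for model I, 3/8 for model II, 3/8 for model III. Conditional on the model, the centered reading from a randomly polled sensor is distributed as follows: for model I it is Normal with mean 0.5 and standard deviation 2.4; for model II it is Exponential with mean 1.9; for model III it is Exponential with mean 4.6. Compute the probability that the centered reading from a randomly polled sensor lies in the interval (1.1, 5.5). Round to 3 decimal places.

Conditional on each model, P(1.1 < X < 5.5): I: 0.382683; II: 0.505174; III: 0.484806.
By total probability, P(1.1 < X < 5.5) = 0.25·0.382683 + 0.375·0.505174 + 0.375·0.484806 = 0.466913.

0.467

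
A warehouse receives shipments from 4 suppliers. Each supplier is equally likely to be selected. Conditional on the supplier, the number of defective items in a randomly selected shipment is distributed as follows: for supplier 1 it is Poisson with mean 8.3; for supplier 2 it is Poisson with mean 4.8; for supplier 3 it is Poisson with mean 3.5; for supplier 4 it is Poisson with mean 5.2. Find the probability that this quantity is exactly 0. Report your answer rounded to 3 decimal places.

0.011

Conditional on each supplier, P(X = 0): 1: 0.000248517; 2: 0.00822975; 3: 0.0301974; 4: 0.00551656.
By total probability, P(X = 0) = 0.25·0.000248517 + 0.25·0.00822975 + 0.25·0.0301974 + 0.25·0.00551656 = 0.0110481.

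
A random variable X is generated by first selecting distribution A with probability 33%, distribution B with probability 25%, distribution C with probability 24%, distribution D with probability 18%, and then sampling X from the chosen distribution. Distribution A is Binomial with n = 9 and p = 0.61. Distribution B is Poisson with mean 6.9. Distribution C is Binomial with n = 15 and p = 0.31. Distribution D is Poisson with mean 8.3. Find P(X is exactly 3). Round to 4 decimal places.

Conditional on each component, P(X = 3): A: 0.0670898; B: 0.0551778; C: 0.157865; D: 0.0236831.
By total probability, P(X = 3) = 0.33·0.0670898 + 0.25·0.0551778 + 0.24·0.157865 + 0.18·0.0236831 = 0.0780846.

0.0781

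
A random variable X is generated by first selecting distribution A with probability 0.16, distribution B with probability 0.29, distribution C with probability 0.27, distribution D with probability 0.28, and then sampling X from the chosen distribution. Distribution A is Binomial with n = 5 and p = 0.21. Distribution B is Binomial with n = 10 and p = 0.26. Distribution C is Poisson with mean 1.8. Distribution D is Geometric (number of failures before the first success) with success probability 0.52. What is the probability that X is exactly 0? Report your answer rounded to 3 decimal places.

0.254

Conditional on each component, P(X = 0): A: 0.307706; B: 0.0492399; C: 0.165299; D: 0.52.
By total probability, P(X = 0) = 0.16·0.307706 + 0.29·0.0492399 + 0.27·0.165299 + 0.28·0.52 = 0.253743.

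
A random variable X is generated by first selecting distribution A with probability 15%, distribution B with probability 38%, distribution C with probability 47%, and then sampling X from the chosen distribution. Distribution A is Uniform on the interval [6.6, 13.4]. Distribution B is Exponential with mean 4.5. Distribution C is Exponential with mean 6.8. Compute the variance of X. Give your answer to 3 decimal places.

33.397

Per component, A: μ=10, E[X²]=103.853; B: μ=4.5, E[X²]=40.5; C: μ=6.8, E[X²]=92.48.
E[X] = 0.15·10 + 0.38·4.5 + 0.47·6.8 = 6.406.
E[X²] = 0.15·103.853 + 0.38·40.5 + 0.47·92.48 = 74.4336.
Var(X) = E[X²] − (E[X])² = 74.4336 − 41.0368 = 33.3968.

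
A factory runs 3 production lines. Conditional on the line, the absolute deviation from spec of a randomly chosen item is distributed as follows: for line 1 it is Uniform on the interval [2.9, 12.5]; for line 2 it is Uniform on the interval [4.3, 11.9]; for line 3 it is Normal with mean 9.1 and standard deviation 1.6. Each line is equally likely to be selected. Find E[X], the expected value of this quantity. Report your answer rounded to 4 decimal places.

Component means — 1: 7.7; 2: 8.1; 3: 9.1.
E[X] = 0.333333·7.7 + 0.333333·8.1 + 0.333333·9.1 = 8.3.

8.3000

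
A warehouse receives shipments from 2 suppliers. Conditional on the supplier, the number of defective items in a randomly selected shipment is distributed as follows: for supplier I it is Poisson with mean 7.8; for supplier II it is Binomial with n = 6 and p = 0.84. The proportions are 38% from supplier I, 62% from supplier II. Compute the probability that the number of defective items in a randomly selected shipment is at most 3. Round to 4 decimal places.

0.0532

Conditional on each supplier, P(X ≤ 3): I: 0.0484766; II: 0.0560359.
By total probability, P(X ≤ 3) = 0.38·0.0484766 + 0.62·0.0560359 = 0.0531634.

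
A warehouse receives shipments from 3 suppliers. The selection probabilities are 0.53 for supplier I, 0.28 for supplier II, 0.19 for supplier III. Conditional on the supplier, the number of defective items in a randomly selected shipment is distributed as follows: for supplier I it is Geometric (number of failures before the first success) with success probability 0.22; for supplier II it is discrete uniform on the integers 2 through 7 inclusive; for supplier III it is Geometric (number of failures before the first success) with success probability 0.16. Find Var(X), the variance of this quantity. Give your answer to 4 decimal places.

Per component, I: μ=3.54545, E[X²]=28.686; II: μ=4.5, E[X²]=23.1667; III: μ=5.25, E[X²]=60.375.
E[X] = 0.53·3.54545 + 0.28·4.5 + 0.19·5.25 = 4.13659.
E[X²] = 0.53·28.686 + 0.28·23.1667 + 0.19·60.375 = 33.1615.
Var(X) = E[X²] − (E[X])² = 33.1615 − 17.1114 = 16.0501.

16.0501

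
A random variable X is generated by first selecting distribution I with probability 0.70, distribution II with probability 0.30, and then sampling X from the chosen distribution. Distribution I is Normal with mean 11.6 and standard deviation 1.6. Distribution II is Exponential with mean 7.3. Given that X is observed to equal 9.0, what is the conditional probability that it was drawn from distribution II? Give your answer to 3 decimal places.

Likelihoods f(9.0 | ·): I: 0.0665864; II: 0.0399251.
Posterior ∝ prior × likelihood. Numerator for II: 0.3·0.0399251 = 0.0119775.
Normalizing constant: 0.7·0.0665864 + 0.3·0.0399251 = 0.058588.
P(II | observation) = 0.0119775 / 0.058588 = 0.204436.

0.204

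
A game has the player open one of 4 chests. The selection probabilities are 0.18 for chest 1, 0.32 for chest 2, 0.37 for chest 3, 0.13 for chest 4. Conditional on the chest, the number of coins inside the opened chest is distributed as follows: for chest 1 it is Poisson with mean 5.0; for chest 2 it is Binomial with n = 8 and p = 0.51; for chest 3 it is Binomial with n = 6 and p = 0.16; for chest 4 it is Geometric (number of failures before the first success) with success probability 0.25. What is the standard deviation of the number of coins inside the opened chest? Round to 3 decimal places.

2.455

Per component, 1: μ=5, E[X²]=30; 2: μ=4.08, E[X²]=18.6456; 3: μ=0.96, E[X²]=1.728; 4: μ=3, E[X²]=21.
E[X] = 0.18·5 + 0.32·4.08 + 0.37·0.96 + 0.13·3 = 2.9508.
E[X²] = 0.18·30 + 0.32·18.6456 + 0.37·1.728 + 0.13·21 = 14.736.
Var(X) = E[X²] − (E[X])² = 14.736 − 8.70722 = 6.02873.
SD(X) = √6.02873 = 2.45535.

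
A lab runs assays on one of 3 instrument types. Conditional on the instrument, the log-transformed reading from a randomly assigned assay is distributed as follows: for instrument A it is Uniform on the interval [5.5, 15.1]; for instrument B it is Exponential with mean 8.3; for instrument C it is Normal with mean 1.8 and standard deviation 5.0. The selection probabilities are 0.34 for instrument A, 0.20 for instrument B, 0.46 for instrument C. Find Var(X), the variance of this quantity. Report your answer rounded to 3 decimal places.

43.348

Per component, A: μ=10.3, E[X²]=113.77; B: μ=8.3, E[X²]=137.78; C: μ=1.8, E[X²]=28.24.
E[X] = 0.34·10.3 + 0.2·8.3 + 0.46·1.8 = 5.99.
E[X²] = 0.34·113.77 + 0.2·137.78 + 0.46·28.24 = 79.2282.
Var(X) = E[X²] − (E[X])² = 79.2282 − 35.8801 = 43.3481.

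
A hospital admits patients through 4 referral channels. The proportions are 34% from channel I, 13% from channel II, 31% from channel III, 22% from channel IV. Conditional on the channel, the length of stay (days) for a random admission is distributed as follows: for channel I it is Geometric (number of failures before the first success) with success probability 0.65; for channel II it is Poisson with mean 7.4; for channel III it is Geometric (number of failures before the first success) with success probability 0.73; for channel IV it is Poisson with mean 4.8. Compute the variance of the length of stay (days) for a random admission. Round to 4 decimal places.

9.4227

Per component, I: μ=0.538462, E[X²]=1.11834; II: μ=7.4, E[X²]=62.16; III: μ=0.369863, E[X²]=0.64346; IV: μ=4.8, E[X²]=27.84.
E[X] = 0.34·0.538462 + 0.13·7.4 + 0.31·0.369863 + 0.22·4.8 = 2.31573.
E[X²] = 0.34·1.11834 + 0.13·62.16 + 0.31·0.64346 + 0.22·27.84 = 14.7853.
Var(X) = E[X²] − (E[X])² = 14.7853 − 5.36263 = 9.42268.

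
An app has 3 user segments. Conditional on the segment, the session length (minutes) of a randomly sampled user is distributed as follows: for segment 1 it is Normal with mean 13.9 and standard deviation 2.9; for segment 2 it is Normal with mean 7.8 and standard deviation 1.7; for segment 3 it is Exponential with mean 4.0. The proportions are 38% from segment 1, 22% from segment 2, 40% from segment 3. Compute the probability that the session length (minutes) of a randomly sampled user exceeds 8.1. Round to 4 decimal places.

Conditional on each segment, P(X > 8.1): 1: 0.97725; 2: 0.429962; 3: 0.131994.
By total probability, P(X > 8.1) = 0.38·0.97725 + 0.22·0.429962 + 0.4·0.131994 = 0.518744.

0.5187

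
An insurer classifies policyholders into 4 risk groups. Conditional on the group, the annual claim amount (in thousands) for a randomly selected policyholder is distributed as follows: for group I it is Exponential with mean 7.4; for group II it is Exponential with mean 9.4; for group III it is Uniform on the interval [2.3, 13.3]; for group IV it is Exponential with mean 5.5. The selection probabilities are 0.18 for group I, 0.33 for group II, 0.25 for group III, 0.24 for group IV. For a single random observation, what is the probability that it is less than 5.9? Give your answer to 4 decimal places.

0.4925

Conditional on each group, P(X < 5.9): I: 0.549455; II: 0.46616; III: 0.327273; IV: 0.657926.
By total probability, P(X < 5.9) = 0.18·0.549455 + 0.33·0.46616 + 0.25·0.327273 + 0.24·0.657926 = 0.492455.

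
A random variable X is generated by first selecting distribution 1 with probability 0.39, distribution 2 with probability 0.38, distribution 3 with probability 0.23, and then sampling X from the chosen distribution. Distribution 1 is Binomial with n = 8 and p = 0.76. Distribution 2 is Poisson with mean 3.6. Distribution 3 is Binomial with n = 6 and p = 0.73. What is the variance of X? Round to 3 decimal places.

Per component, 1: μ=6.08, E[X²]=38.4256; 2: μ=3.6, E[X²]=16.56; 3: μ=4.38, E[X²]=20.367.
E[X] = 0.39·6.08 + 0.38·3.6 + 0.23·4.38 = 4.7466.
E[X²] = 0.39·38.4256 + 0.38·16.56 + 0.23·20.367 = 25.9632.
Var(X) = E[X²] − (E[X])² = 25.9632 − 22.5302 = 3.43298.

3.433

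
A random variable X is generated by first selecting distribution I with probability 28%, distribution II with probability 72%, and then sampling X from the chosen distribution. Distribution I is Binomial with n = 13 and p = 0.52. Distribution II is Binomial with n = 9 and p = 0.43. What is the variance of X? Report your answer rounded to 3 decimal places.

Per component, I: μ=6.76, E[X²]=48.9424; II: μ=3.87, E[X²]=17.1828.
E[X] = 0.28·6.76 + 0.72·3.87 = 4.6792.
E[X²] = 0.28·48.9424 + 0.72·17.1828 = 26.0755.
Var(X) = E[X²] − (E[X])² = 26.0755 − 21.8949 = 4.18058.

4.181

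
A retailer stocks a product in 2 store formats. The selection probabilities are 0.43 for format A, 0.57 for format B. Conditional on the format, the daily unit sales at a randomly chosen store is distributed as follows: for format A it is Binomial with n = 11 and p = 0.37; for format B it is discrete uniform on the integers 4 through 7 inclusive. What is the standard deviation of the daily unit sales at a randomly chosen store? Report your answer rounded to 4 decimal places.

Per component, A: μ=4.07, E[X²]=19.129; B: μ=5.5, E[X²]=31.5.
E[X] = 0.43·4.07 + 0.57·5.5 = 4.8851.
E[X²] = 0.43·19.129 + 0.57·31.5 = 26.1805.
Var(X) = E[X²] − (E[X])² = 26.1805 − 23.8642 = 2.31627.
SD(X) = √2.31627 = 1.52193.

1.5219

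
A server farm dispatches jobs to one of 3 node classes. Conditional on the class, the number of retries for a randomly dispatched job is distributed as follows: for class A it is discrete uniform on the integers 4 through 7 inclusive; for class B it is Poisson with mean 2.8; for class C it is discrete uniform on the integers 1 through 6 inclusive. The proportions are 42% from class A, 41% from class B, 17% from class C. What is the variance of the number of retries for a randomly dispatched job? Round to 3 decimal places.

3.744

Per component, A: μ=5.5, E[X²]=31.5; B: μ=2.8, E[X²]=10.64; C: μ=3.5, E[X²]=15.1667.
E[X] = 0.42·5.5 + 0.41·2.8 + 0.17·3.5 = 4.053.
E[X²] = 0.42·31.5 + 0.41·10.64 + 0.17·15.1667 = 20.1707.
Var(X) = E[X²] − (E[X])² = 20.1707 − 16.4268 = 3.74392.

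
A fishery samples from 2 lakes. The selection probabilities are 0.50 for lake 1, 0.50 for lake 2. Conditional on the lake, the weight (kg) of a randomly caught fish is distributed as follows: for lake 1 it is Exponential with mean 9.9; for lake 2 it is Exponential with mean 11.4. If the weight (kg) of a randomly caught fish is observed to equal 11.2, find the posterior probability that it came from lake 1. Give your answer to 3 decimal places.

0.498

Likelihoods f(11.2 | ·): 1: 0.0325868; 2: 0.0328413.
Posterior ∝ prior × likelihood. Numerator for 1: 0.5·0.0325868 = 0.0162934.
Normalizing constant: 0.5·0.0325868 + 0.5·0.0328413 = 0.032714.
P(1 | observation) = 0.0162934 / 0.032714 = 0.498055.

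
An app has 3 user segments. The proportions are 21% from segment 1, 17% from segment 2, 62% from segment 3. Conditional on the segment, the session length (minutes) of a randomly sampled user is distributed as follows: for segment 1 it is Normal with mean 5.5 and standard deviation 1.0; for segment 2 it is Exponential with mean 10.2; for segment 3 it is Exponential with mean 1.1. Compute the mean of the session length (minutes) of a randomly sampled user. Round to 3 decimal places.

Component means — 1: 5.5; 2: 10.2; 3: 1.1.
E[X] = 0.21·5.5 + 0.17·10.2 + 0.62·1.1 = 3.571.

3.571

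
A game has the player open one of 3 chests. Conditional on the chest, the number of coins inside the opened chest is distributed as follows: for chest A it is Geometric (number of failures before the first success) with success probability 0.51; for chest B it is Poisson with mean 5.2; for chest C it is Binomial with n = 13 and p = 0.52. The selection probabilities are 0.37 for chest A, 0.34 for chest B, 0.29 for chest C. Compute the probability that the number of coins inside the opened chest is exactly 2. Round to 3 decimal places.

0.073

Conditional on each chest, P(X = 2): A: 0.122451; B: 0.074584; C: 0.00657287.
By total probability, P(X = 2) = 0.37·0.122451 + 0.34·0.074584 + 0.29·0.00657287 = 0.0725715.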